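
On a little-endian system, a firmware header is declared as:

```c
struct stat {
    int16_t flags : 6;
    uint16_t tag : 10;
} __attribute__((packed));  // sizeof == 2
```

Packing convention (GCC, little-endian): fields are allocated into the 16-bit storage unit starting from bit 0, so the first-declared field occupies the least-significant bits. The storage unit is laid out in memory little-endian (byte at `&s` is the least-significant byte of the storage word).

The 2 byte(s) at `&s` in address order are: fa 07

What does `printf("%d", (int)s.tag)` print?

[0]=0xfa [1]=0x07 (little-endian) → word 0x07fa
flags [0+:6] = (word>>0) & 0x3f = 58
tag [6+:10] = (word>>6) & 0x3ff = 31  ←

31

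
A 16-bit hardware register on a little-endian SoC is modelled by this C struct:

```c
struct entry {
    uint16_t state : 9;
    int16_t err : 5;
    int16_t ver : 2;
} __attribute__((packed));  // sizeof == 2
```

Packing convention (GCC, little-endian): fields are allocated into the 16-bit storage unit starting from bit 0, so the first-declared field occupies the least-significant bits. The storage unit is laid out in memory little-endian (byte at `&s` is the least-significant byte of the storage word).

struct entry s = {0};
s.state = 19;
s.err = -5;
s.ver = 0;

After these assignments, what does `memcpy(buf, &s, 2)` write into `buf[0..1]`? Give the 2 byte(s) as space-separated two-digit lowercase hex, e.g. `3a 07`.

state (9b) val=19 bits=0x13 at bit 0: 0x0013
err (5b) val=-5 bits=0x1b at bit 9: 0x3613
ver (2b) val=0 bits=0x0 at bit 14: 0x3613
word = 0x3613 → little-endian bytes:
  [0]=0x13  [1]=0x36

13 36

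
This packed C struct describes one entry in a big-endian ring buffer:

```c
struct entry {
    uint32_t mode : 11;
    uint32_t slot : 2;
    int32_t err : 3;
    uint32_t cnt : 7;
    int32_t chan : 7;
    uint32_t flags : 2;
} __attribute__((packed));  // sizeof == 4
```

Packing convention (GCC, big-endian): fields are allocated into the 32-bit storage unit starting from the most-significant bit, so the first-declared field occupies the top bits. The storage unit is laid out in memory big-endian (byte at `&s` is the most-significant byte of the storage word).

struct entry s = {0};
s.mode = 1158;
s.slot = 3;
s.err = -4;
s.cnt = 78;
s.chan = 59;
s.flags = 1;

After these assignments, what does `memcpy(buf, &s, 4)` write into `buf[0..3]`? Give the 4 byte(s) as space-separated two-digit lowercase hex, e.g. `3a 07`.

mode:11 = 1158 → 0x486 << 21 → word 0x90c00000
slot:2 = 3 → 0x3 << 19 → word 0x90d80000
err:3 = -4 → 0x4 << 16 → word 0x90dc0000
cnt:7 = 78 → 0x4e << 9 → word 0x90dc9c00
chan:7 = 59 → 0x3b << 2 → word 0x90dc9cec
flags:2 = 1 → 0x1 << 0 → word 0x90dc9ced
word = 0x90dc9ced → big-endian bytes:
  [0]=0x90  [1]=0xdc  [2]=0x9c  [3]=0xed

90 dc 9c ed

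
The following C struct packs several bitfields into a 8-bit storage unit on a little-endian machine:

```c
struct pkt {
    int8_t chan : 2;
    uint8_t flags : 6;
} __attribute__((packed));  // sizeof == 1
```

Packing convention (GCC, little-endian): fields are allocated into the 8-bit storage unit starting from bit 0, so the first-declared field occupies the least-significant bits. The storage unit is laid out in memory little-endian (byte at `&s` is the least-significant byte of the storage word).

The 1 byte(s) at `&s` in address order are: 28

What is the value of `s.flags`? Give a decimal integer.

10

[0]=0x28 (little-endian) → word 0x28
chan:2 @ bit 0 → (0x28>>0)&0x3 = 0x0
flags:6 @ bit 2 → (0x28>>2)&0x3f = 0xa  ←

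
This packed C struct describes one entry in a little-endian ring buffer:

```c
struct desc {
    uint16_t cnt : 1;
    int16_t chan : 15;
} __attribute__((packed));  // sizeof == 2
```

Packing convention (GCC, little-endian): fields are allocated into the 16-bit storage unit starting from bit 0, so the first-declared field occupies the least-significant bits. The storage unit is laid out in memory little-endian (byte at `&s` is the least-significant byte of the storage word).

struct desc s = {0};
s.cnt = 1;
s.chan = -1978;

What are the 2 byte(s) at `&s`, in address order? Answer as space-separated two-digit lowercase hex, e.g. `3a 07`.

cnt (1b) val=1 bits=0x1 at bit 0: 0x0001
chan (15b) val=-1978 bits=0x7846 at bit 1: 0xf08d
word = 0xf08d → little-endian bytes:
  [0]=0x8d  [1]=0xf0

8d f0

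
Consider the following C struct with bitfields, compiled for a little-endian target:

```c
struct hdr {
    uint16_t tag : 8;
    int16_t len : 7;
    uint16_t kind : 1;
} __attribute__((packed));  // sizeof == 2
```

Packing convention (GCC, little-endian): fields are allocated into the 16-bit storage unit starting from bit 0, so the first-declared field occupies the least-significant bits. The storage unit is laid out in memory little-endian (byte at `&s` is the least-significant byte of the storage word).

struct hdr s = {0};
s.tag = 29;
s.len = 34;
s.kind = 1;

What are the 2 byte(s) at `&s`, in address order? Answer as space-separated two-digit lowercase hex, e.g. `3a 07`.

1d a2

[0+:8] tag=29 & 0xff = 0x1d; word=0x001d
[8+:7] len=34 & 0x7f = 0x22; word=0x221d
[15+:1] kind=1 & 0x1 = 0x1; word=0xa21d
word = 0xa21d → little-endian bytes:
  [0]=0x1d  [1]=0xa2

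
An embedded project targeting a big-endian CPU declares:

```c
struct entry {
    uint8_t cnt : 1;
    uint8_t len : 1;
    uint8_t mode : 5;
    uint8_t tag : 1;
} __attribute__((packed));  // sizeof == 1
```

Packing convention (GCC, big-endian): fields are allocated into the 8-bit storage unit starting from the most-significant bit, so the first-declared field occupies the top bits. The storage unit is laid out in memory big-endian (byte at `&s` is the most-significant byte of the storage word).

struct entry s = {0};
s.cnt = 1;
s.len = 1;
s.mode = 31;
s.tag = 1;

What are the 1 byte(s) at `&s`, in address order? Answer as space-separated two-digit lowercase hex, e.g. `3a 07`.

cnt (1b) val=1 bits=0x1 at bit 7: 0x80
len (1b) val=1 bits=0x1 at bit 6: 0xc0
mode (5b) val=31 bits=0x1f at bit 1: 0xfe
tag (1b) val=1 bits=0x1 at bit 0: 0xff
word = 0xff → big-endian bytes:
  [0]=0xff

ff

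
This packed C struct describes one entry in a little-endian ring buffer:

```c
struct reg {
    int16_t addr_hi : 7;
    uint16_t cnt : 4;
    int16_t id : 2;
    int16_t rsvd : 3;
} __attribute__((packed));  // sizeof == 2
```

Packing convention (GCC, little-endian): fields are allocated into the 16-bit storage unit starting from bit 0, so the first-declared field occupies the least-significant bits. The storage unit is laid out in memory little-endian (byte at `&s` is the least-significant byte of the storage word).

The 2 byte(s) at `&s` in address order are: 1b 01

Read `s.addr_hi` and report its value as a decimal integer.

27

[0]=0x1b [1]=0x01 (little-endian) → word 0x011b
addr_hi:7 @ bit 0 → (0x011b>>0)&0x7f = 0x1b  ←
cnt:4 @ bit 7 → (0x011b>>7)&0xf = 0x2
id:2 @ bit 11 → (0x011b>>11)&0x3 = 0x0
rsvd:3 @ bit 13 → (0x011b>>13)&0x7 = 0x0
addr_hi signed 7b, MSB=0: value = 27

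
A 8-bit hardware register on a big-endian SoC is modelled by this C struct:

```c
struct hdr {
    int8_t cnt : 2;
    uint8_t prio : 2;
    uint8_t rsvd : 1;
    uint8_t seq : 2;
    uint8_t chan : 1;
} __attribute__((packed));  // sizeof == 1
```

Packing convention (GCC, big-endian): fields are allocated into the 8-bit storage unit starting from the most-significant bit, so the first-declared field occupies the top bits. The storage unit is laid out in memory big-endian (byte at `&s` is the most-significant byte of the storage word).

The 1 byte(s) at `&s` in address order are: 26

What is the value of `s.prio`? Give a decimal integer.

2

[0]=0x26 (big-endian) → word 0x26
cnt:2 @ bit 6 → (0x26>>6)&0x3 = 0x0
prio:2 @ bit 4 → (0x26>>4)&0x3 = 0x2  ←
rsvd:1 @ bit 3 → (0x26>>3)&0x1 = 0x0
seq:2 @ bit 1 → (0x26>>1)&0x3 = 0x3
chan:1 @ bit 0 → (0x26>>0)&0x1 = 0x0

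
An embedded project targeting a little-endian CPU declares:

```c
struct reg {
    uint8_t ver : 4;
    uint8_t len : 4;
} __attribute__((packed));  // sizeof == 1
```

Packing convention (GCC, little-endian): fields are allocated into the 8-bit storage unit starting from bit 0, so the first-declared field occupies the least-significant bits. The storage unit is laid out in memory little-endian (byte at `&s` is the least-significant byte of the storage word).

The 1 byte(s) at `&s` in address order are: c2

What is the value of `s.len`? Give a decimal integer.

12

[0]=0xc2 (little-endian) → word 0xc2
ver:4 @ bit 0 → (0xc2>>0)&0xf = 0x2
len:4 @ bit 4 → (0xc2>>4)&0xf = 0xc  ←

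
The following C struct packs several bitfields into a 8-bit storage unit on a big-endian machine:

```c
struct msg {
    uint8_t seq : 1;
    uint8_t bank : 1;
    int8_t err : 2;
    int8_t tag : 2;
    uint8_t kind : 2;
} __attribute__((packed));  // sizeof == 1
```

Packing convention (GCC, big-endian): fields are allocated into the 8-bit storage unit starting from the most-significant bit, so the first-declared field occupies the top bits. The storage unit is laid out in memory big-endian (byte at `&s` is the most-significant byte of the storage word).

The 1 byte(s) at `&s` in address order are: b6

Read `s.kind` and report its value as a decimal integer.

2

[0]=0xb6 (big-endian) → word 0xb6
seq [7+:1] = (word>>7) & 0x1 = 1
bank [6+:1] = (word>>6) & 0x1 = 0
err [4+:2] = (word>>4) & 0x3 = 3
tag [2+:2] = (word>>2) & 0x3 = 1
kind [0+:2] = (word>>0) & 0x3 = 2  ←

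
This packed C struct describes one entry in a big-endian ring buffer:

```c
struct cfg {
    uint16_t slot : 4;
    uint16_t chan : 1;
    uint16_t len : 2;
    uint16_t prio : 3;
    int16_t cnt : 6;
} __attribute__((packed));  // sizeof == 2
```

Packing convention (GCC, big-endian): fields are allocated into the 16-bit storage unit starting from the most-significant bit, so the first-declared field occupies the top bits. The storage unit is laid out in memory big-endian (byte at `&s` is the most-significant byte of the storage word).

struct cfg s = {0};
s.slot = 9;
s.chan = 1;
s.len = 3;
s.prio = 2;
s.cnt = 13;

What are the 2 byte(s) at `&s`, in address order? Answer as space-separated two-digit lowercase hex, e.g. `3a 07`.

[12+:4] slot=9 & 0xf = 0x9; word=0x9000
[11+:1] chan=1 & 0x1 = 0x1; word=0x9800
[9+:2] len=3 & 0x3 = 0x3; word=0x9e00
[6+:3] prio=2 & 0x7 = 0x2; word=0x9e80
[0+:6] cnt=13 & 0x3f = 0xd; word=0x9e8d
word = 0x9e8d → big-endian bytes:
  [0]=0x9e  [1]=0x8d

9e 8d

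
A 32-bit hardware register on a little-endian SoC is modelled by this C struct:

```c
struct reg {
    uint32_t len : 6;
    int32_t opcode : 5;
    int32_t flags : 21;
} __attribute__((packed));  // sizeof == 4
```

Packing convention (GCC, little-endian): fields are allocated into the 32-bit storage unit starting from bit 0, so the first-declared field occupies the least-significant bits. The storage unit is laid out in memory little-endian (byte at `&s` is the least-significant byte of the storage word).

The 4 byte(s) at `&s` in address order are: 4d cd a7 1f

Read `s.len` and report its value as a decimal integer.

13

[0]=0x4d [1]=0xcd [2]=0xa7 [3]=0x1f (little-endian) → word 0x1fa7cd4d
len [0+:6] = (word>>0) & 0x3f = 13  ←
opcode [6+:5] = (word>>6) & 0x1f = 21
flags [11+:21] = (word>>11) & 0x1fffff = 259321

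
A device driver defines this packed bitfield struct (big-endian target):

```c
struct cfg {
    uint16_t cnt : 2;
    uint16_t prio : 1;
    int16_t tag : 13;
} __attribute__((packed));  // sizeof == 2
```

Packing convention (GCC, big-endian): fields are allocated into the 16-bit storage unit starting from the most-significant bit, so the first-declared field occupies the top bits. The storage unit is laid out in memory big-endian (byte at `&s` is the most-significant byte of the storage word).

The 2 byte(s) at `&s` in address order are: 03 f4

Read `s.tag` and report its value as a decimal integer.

[0]=0x03 [1]=0xf4 (big-endian) → word 0x03f4
cnt:2 @ bit 14 → (0x03f4>>14)&0x3 = 0x0
prio:1 @ bit 13 → (0x03f4>>13)&0x1 = 0x0
tag:13 @ bit 0 → (0x03f4>>0)&0x1fff = 0x3f4  ←
tag signed 13b, MSB=0: value = 1012

1012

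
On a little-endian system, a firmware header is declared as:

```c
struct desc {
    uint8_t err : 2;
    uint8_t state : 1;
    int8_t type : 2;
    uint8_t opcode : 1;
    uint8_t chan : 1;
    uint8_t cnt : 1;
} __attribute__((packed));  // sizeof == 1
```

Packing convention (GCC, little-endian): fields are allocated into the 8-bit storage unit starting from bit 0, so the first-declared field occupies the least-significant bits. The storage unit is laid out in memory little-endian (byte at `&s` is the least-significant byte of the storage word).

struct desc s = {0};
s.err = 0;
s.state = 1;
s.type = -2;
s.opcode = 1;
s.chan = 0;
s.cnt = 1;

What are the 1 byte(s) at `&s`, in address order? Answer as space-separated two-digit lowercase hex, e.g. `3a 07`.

b4

[0+:2] err=0 & 0x3 = 0x0; word=0x00
[2+:1] state=1 & 0x1 = 0x1; word=0x04
[3+:2] type=-2 & 0x3 = 0x2; word=0x14
[5+:1] opcode=1 & 0x1 = 0x1; word=0x34
[6+:1] chan=0 & 0x1 = 0x0; word=0x34
[7+:1] cnt=1 & 0x1 = 0x1; word=0xb4
word = 0xb4 → little-endian bytes:
  [0]=0xb4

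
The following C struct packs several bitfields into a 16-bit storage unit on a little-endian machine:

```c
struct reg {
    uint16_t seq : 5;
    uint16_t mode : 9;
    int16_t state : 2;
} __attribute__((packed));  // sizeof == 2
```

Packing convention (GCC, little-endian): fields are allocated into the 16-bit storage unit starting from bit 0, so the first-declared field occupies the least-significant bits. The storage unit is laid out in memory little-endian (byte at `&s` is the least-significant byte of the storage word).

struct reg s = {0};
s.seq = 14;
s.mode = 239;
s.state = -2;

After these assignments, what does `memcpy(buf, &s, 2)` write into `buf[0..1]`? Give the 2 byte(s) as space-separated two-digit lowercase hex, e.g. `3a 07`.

[0+:5] seq=14 & 0x1f = 0xe; word=0x000e
[5+:9] mode=239 & 0x1ff = 0xef; word=0x1dee
[14+:2] state=-2 & 0x3 = 0x2; word=0x9dee
word = 0x9dee → little-endian bytes:
  [0]=0xee  [1]=0x9d

ee 9d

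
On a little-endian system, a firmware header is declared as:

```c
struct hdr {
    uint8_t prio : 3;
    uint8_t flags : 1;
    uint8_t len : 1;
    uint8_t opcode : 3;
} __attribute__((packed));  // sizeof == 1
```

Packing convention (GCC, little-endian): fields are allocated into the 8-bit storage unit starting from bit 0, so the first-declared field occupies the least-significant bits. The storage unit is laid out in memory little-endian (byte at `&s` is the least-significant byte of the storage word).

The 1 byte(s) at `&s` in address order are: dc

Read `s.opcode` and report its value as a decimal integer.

6

[0]=0xdc (little-endian) → word 0xdc
prio:3 @ bit 0 → (0xdc>>0)&0x7 = 0x4
flags:1 @ bit 3 → (0xdc>>3)&0x1 = 0x1
len:1 @ bit 4 → (0xdc>>4)&0x1 = 0x1
opcode:3 @ bit 5 → (0xdc>>5)&0x7 = 0x6  ←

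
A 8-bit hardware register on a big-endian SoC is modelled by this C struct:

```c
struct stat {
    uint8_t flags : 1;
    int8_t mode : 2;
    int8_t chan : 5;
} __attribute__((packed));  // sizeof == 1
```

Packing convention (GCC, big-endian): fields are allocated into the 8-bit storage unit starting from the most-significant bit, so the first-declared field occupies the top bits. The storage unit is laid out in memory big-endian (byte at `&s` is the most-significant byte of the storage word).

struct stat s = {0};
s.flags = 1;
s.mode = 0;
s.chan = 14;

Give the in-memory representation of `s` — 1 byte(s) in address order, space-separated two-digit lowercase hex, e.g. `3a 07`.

flags (1b) val=1 bits=0x1 at bit 7: 0x80
mode (2b) val=0 bits=0x0 at bit 5: 0x80
chan (5b) val=14 bits=0xe at bit 0: 0x8e
word = 0x8e → big-endian bytes:
  [0]=0x8e

8e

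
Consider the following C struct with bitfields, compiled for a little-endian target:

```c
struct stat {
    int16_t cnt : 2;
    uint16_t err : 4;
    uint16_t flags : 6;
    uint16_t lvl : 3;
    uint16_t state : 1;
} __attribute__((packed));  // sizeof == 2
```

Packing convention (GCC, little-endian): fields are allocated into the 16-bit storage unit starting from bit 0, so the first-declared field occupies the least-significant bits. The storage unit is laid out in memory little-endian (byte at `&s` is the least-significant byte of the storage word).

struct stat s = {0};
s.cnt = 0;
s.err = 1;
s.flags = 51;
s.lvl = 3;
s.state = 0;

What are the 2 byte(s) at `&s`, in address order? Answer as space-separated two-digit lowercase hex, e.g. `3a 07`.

cnt (2b) val=0 bits=0x0 at bit 0: 0x0000
err (4b) val=1 bits=0x1 at bit 2: 0x0004
flags (6b) val=51 bits=0x33 at bit 6: 0x0cc4
lvl (3b) val=3 bits=0x3 at bit 12: 0x3cc4
state (1b) val=0 bits=0x0 at bit 15: 0x3cc4
word = 0x3cc4 → little-endian bytes:
  [0]=0xc4  [1]=0x3c

c4 3c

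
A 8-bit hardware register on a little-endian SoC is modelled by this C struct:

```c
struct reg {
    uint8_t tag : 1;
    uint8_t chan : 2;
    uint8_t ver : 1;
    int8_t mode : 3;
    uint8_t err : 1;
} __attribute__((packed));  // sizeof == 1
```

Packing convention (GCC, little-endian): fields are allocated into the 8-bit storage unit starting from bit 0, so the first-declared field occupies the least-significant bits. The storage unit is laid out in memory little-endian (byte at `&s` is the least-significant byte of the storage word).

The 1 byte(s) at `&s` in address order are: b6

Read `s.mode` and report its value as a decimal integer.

3

[0]=0xb6 (little-endian) → word 0xb6
tag [0+:1] = (word>>0) & 0x1 = 0
chan [1+:2] = (word>>1) & 0x3 = 3
ver [3+:1] = (word>>3) & 0x1 = 0
mode [4+:3] = (word>>4) & 0x7 = 3  ←
err [7+:1] = (word>>7) & 0x1 = 1
mode signed 3b, MSB=0: value = 3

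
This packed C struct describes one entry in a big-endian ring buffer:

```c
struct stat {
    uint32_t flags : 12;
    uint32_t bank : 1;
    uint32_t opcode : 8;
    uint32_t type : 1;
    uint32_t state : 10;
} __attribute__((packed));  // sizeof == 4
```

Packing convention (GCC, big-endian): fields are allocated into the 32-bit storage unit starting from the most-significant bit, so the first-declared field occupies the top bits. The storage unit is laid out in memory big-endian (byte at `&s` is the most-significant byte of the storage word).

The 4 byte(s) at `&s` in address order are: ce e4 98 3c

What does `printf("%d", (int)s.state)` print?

60

[0]=0xce [1]=0xe4 [2]=0x98 [3]=0x3c (big-endian) → word 0xcee4983c
flags:12 @ bit 20 → (0xcee4983c>>20)&0xfff = 0xcee
bank:1 @ bit 19 → (0xcee4983c>>19)&0x1 = 0x0
opcode:8 @ bit 11 → (0xcee4983c>>11)&0xff = 0x93
type:1 @ bit 10 → (0xcee4983c>>10)&0x1 = 0x0
state:10 @ bit 0 → (0xcee4983c>>0)&0x3ff = 0x3c  ←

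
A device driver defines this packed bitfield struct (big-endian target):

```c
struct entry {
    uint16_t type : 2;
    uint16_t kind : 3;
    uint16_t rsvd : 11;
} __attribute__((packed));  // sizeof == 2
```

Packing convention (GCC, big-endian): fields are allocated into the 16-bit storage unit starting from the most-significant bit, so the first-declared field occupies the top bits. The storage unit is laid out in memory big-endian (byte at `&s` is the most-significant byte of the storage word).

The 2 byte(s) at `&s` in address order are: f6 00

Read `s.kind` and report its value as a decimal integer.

6

[0]=0xf6 [1]=0x00 (big-endian) → word 0xf600
type:2 @ bit 14 → (0xf600>>14)&0x3 = 0x3
kind:3 @ bit 11 → (0xf600>>11)&0x7 = 0x6  ←
rsvd:11 @ bit 0 → (0xf600>>0)&0x7ff = 0x600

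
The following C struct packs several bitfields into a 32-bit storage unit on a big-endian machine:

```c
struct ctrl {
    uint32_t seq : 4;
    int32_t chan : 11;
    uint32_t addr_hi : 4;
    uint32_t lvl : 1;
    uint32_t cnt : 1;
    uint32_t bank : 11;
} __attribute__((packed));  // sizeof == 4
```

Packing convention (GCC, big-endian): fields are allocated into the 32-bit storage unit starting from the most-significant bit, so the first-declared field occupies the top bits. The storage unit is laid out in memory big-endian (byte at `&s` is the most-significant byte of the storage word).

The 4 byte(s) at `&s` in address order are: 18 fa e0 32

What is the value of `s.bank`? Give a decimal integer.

50

[0]=0x18 [1]=0xfa [2]=0xe0 [3]=0x32 (big-endian) → word 0x18fae032
seq:4 @ bit 28 → (0x18fae032>>28)&0xf = 0x1
chan:11 @ bit 17 → (0x18fae032>>17)&0x7ff = 0x47d
addr_hi:4 @ bit 13 → (0x18fae032>>13)&0xf = 0x7
lvl:1 @ bit 12 → (0x18fae032>>12)&0x1 = 0x0
cnt:1 @ bit 11 → (0x18fae032>>11)&0x1 = 0x0
bank:11 @ bit 0 → (0x18fae032>>0)&0x7ff = 0x32  ←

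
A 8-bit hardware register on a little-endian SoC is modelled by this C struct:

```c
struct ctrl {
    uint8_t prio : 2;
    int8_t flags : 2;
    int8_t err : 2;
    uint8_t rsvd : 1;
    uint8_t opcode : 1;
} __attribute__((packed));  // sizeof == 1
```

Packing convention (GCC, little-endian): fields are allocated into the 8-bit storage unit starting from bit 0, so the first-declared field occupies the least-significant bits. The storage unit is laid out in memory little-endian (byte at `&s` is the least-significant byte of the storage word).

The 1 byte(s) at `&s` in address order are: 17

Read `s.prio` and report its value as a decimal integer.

3

[0]=0x17 (little-endian) → word 0x17
prio:2 @ bit 0 → (0x17>>0)&0x3 = 0x3  ←
flags:2 @ bit 2 → (0x17>>2)&0x3 = 0x1
err:2 @ bit 4 → (0x17>>4)&0x3 = 0x1
rsvd:1 @ bit 6 → (0x17>>6)&0x1 = 0x0
opcode:1 @ bit 7 → (0x17>>7)&0x1 = 0x0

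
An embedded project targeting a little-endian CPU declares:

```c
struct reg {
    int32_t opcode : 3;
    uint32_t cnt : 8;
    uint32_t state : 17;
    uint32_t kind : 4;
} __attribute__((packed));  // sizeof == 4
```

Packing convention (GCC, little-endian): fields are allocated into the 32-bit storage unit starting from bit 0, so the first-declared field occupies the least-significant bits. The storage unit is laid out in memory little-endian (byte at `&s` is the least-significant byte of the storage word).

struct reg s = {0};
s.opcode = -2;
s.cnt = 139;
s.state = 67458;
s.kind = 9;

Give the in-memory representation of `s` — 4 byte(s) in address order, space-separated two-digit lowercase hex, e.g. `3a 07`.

5e 14 3c 98

[0+:3] opcode=-2 & 0x7 = 0x6; word=0x00000006
[3+:8] cnt=139 & 0xff = 0x8b; word=0x0000045e
[11+:17] state=67458 & 0x1ffff = 0x10782; word=0x083c145e
[28+:4] kind=9 & 0xf = 0x9; word=0x983c145e
word = 0x983c145e → little-endian bytes:
  [0]=0x5e  [1]=0x14  [2]=0x3c  [3]=0x98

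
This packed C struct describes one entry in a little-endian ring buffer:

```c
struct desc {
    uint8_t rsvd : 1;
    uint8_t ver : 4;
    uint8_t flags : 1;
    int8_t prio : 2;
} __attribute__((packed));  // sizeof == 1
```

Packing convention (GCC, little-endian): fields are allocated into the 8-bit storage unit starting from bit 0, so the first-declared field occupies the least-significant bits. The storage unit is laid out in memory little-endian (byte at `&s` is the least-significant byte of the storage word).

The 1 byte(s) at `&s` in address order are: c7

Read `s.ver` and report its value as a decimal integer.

3

[0]=0xc7 (little-endian) → word 0xc7
rsvd [0+:1] = (word>>0) & 0x1 = 1
ver [1+:4] = (word>>1) & 0xf = 3  ←
flags [5+:1] = (word>>5) & 0x1 = 0
prio [6+:2] = (word>>6) & 0x3 = 3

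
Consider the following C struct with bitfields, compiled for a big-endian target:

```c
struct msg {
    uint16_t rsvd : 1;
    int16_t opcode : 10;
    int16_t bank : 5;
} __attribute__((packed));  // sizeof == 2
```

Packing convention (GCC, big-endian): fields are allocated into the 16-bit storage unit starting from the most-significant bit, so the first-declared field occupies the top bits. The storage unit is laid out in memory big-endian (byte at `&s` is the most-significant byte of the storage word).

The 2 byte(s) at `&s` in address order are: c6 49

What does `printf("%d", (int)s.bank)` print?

[0]=0xc6 [1]=0x49 (big-endian) → word 0xc649
rsvd:1 @ bit 15 → (0xc649>>15)&0x1 = 0x1
opcode:10 @ bit 5 → (0xc649>>5)&0x3ff = 0x232
bank:5 @ bit 0 → (0xc649>>0)&0x1f = 0x9  ←
bank signed 5b, MSB=0: value = 9

9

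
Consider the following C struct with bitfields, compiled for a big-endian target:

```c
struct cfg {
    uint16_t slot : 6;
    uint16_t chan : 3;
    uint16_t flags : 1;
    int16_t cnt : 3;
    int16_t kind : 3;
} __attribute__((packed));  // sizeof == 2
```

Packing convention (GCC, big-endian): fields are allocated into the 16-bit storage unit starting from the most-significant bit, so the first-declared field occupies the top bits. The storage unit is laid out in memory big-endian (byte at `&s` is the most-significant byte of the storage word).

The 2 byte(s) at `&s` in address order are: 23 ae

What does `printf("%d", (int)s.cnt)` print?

[0]=0x23 [1]=0xae (big-endian) → word 0x23ae
slot:6 @ bit 10 → (0x23ae>>10)&0x3f = 0x8
chan:3 @ bit 7 → (0x23ae>>7)&0x7 = 0x7
flags:1 @ bit 6 → (0x23ae>>6)&0x1 = 0x0
cnt:3 @ bit 3 → (0x23ae>>3)&0x7 = 0x5  ←
kind:3 @ bit 0 → (0x23ae>>0)&0x7 = 0x6
cnt signed 3b, MSB=1: 5 - 8 = -3

-3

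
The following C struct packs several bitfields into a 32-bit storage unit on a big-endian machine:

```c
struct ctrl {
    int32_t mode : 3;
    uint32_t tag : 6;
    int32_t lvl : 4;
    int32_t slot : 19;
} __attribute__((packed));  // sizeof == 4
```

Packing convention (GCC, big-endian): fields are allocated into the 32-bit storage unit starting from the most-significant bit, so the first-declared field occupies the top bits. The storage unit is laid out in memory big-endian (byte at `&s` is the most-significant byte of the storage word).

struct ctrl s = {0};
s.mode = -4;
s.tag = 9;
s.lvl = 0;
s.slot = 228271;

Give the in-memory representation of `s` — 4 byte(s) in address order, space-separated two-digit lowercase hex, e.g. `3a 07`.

84 83 7b af

[29+:3] mode=-4 & 0x7 = 0x4; word=0x80000000
[23+:6] tag=9 & 0x3f = 0x9; word=0x84800000
[19+:4] lvl=0 & 0xf = 0x0; word=0x84800000
[0+:19] slot=228271 & 0x7ffff = 0x37baf; word=0x84837baf
word = 0x84837baf → big-endian bytes:
  [0]=0x84  [1]=0x83  [2]=0x7b  [3]=0xaf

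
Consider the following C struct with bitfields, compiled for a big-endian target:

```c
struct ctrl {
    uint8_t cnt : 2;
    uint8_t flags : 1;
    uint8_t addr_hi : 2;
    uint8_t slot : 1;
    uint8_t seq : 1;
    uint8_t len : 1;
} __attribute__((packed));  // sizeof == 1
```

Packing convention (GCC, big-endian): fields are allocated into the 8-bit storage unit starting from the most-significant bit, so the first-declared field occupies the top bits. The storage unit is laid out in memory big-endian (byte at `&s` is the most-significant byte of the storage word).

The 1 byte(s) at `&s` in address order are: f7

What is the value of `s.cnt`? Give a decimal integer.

3

[0]=0xf7 (big-endian) → word 0xf7
cnt [6+:2] = (word>>6) & 0x3 = 3  ←
flags [5+:1] = (word>>5) & 0x1 = 1
addr_hi [3+:2] = (word>>3) & 0x3 = 2
slot [2+:1] = (word>>2) & 0x1 = 1
seq [1+:1] = (word>>1) & 0x1 = 1
len [0+:1] = (word>>0) & 0x1 = 1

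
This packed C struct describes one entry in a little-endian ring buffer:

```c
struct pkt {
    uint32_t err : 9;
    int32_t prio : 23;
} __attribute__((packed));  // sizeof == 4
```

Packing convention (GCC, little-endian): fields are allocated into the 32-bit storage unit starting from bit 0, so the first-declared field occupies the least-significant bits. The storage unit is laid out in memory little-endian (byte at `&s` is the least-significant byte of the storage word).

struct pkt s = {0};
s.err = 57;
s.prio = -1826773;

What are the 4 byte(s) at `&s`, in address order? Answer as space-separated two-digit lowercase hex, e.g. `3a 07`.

39 56 40 c8

err (9b) val=57 bits=0x39 at bit 0: 0x00000039
prio (23b) val=-1826773 bits=0x64202b at bit 9: 0xc8405639
word = 0xc8405639 → little-endian bytes:
  [0]=0x39  [1]=0x56  [2]=0x40  [3]=0xc8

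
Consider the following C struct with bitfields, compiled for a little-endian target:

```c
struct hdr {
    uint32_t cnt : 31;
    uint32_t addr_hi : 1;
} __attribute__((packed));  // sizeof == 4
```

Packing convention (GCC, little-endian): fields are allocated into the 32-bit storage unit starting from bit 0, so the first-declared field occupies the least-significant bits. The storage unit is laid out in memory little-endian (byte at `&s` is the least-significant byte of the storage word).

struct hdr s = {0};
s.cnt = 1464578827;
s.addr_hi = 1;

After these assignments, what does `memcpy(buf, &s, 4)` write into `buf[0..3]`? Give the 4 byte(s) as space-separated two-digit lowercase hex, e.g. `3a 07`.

[0+:31] cnt=1464578827 & 0x7fffffff = 0x574bb30b; word=0x574bb30b
[31+:1] addr_hi=1 & 0x1 = 0x1; word=0xd74bb30b
word = 0xd74bb30b → little-endian bytes:
  [0]=0x0b  [1]=0xb3  [2]=0x4b  [3]=0xd7

0b b3 4b d7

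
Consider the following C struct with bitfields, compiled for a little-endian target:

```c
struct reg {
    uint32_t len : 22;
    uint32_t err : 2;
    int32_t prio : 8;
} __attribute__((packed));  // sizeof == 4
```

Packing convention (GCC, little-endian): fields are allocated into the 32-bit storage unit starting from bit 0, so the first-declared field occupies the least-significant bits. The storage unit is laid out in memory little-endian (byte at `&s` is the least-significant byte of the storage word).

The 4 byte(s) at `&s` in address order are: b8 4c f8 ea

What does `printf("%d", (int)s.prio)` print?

[0]=0xb8 [1]=0x4c [2]=0xf8 [3]=0xea (little-endian) → word 0xeaf84cb8
len:22 @ bit 0 → (0xeaf84cb8>>0)&0x3fffff = 0x384cb8
err:2 @ bit 22 → (0xeaf84cb8>>22)&0x3 = 0x3
prio:8 @ bit 24 → (0xeaf84cb8>>24)&0xff = 0xea  ←
prio signed 8b, MSB=1: 234 - 256 = -22

-22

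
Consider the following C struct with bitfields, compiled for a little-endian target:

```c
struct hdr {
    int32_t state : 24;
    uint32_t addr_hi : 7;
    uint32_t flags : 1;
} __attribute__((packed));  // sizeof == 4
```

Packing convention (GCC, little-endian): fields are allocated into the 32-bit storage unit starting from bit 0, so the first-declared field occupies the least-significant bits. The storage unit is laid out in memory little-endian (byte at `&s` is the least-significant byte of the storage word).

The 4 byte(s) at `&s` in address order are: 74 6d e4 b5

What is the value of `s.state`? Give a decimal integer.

-1806988

[0]=0x74 [1]=0x6d [2]=0xe4 [3]=0xb5 (little-endian) → word 0xb5e46d74
state [0+:24] = (word>>0) & 0xffffff = 14970228  ←
addr_hi [24+:7] = (word>>24) & 0x7f = 53
flags [31+:1] = (word>>31) & 0x1 = 1
state signed 24b, MSB=1: 14970228 - 16777216 = -1806988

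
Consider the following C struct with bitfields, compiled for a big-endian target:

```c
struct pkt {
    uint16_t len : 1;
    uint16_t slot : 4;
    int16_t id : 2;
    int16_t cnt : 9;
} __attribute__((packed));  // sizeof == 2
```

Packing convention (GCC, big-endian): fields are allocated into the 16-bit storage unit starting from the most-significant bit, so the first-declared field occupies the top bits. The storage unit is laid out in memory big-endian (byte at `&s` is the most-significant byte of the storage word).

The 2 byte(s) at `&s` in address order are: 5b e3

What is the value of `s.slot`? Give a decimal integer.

[0]=0x5b [1]=0xe3 (big-endian) → word 0x5be3
len [15+:1] = (word>>15) & 0x1 = 0
slot [11+:4] = (word>>11) & 0xf = 11  ←
id [9+:2] = (word>>9) & 0x3 = 1
cnt [0+:9] = (word>>0) & 0x1ff = 483

11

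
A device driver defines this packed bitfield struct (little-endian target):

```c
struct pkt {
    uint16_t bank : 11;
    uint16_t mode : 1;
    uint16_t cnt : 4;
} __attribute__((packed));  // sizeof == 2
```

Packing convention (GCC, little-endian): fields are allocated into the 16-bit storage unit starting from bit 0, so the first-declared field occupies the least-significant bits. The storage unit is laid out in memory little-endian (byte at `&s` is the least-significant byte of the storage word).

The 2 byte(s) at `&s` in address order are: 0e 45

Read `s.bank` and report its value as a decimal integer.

[0]=0x0e [1]=0x45 (little-endian) → word 0x450e
bank:11 @ bit 0 → (0x450e>>0)&0x7ff = 0x50e  ←
mode:1 @ bit 11 → (0x450e>>11)&0x1 = 0x0
cnt:4 @ bit 12 → (0x450e>>12)&0xf = 0x4

1294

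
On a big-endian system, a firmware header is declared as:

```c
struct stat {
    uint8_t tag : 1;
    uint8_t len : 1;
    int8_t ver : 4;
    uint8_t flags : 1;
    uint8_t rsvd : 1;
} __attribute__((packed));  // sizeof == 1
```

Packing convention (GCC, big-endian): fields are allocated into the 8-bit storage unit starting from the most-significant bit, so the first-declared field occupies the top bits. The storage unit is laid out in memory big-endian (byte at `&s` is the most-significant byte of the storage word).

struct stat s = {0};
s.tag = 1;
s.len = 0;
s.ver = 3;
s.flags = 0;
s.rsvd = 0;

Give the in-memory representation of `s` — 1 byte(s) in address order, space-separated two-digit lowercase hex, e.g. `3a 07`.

tag:1 = 1 → 0x1 << 7 → word 0x80
len:1 = 0 → 0x0 << 6 → word 0x80
ver:4 = 3 → 0x3 << 2 → word 0x8c
flags:1 = 0 → 0x0 << 1 → word 0x8c
rsvd:1 = 0 → 0x0 << 0 → word 0x8c
word = 0x8c → big-endian bytes:
  [0]=0x8c

8c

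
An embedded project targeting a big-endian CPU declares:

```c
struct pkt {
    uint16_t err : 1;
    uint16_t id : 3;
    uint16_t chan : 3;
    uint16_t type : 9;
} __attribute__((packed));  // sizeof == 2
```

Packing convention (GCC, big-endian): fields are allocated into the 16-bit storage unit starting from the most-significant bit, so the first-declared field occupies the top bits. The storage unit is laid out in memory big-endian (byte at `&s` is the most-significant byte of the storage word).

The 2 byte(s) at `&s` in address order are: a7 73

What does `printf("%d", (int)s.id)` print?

2

[0]=0xa7 [1]=0x73 (big-endian) → word 0xa773
err [15+:1] = (word>>15) & 0x1 = 1
id [12+:3] = (word>>12) & 0x7 = 2  ←
chan [9+:3] = (word>>9) & 0x7 = 3
type [0+:9] = (word>>0) & 0x1ff = 371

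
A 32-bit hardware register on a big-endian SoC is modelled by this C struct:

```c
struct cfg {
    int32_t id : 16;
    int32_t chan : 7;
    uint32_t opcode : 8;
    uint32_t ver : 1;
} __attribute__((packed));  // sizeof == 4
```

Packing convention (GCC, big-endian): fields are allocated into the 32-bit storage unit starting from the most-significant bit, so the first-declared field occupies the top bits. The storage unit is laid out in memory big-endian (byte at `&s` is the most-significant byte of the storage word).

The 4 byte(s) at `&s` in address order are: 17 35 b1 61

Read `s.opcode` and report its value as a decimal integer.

[0]=0x17 [1]=0x35 [2]=0xb1 [3]=0x61 (big-endian) → word 0x1735b161
id:16 @ bit 16 → (0x1735b161>>16)&0xffff = 0x1735
chan:7 @ bit 9 → (0x1735b161>>9)&0x7f = 0x58
opcode:8 @ bit 1 → (0x1735b161>>1)&0xff = 0xb0  ←
ver:1 @ bit 0 → (0x1735b161>>0)&0x1 = 0x1

176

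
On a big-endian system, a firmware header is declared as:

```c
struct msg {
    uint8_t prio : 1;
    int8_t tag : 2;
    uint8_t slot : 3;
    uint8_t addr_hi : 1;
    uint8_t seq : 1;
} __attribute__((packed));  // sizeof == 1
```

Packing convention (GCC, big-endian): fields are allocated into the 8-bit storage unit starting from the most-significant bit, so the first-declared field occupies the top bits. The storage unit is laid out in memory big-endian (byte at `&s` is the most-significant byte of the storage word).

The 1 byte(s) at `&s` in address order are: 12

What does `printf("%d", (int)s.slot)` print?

[0]=0x12 (big-endian) → word 0x12
prio [7+:1] = (word>>7) & 0x1 = 0
tag [5+:2] = (word>>5) & 0x3 = 0
slot [2+:3] = (word>>2) & 0x7 = 4  ←
addr_hi [1+:1] = (word>>1) & 0x1 = 1
seq [0+:1] = (word>>0) & 0x1 = 0

4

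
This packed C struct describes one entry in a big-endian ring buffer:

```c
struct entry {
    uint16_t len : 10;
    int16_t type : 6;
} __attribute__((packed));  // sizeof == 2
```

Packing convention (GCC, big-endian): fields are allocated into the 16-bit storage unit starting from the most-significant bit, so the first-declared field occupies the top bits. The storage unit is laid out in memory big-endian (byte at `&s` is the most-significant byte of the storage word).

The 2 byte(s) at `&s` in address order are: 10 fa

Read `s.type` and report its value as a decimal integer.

-6

[0]=0x10 [1]=0xfa (big-endian) → word 0x10fa
len [6+:10] = (word>>6) & 0x3ff = 67
type [0+:6] = (word>>0) & 0x3f = 58  ←
type signed 6b, MSB=1: 58 - 64 = -6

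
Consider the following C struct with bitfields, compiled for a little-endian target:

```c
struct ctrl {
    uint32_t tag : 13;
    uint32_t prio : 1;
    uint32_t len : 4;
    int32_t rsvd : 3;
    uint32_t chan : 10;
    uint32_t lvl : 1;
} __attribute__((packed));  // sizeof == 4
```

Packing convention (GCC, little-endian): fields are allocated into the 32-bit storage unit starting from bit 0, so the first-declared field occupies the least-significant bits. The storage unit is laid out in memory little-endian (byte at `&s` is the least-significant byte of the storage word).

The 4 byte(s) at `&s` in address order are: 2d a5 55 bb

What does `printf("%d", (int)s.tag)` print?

1325

[0]=0x2d [1]=0xa5 [2]=0x55 [3]=0xbb (little-endian) → word 0xbb55a52d
tag [0+:13] = (word>>0) & 0x1fff = 1325  ←
prio [13+:1] = (word>>13) & 0x1 = 1
len [14+:4] = (word>>14) & 0xf = 6
rsvd [18+:3] = (word>>18) & 0x7 = 5
chan [21+:10] = (word>>21) & 0x3ff = 474
lvl [31+:1] = (word>>31) & 0x1 = 1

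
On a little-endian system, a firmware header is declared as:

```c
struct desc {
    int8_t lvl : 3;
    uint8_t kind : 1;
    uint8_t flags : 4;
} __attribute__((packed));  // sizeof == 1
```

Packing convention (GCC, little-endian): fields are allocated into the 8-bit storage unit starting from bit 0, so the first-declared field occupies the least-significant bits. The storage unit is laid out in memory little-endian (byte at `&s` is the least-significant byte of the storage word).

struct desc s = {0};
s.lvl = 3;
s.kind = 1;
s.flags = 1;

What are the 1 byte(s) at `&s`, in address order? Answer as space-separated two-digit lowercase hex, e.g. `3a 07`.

1b

lvl:3 = 3 → 0x3 << 0 → word 0x03
kind:1 = 1 → 0x1 << 3 → word 0x0b
flags:4 = 1 → 0x1 << 4 → word 0x1b
word = 0x1b → little-endian bytes:
  [0]=0x1b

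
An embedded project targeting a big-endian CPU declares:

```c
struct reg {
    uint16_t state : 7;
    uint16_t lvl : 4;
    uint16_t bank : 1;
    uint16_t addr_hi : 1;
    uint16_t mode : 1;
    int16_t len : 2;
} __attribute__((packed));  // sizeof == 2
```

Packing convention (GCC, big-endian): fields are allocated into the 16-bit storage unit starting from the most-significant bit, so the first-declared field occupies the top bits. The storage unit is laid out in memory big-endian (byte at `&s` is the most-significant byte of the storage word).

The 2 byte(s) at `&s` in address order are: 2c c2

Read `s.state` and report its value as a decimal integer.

[0]=0x2c [1]=0xc2 (big-endian) → word 0x2cc2
state:7 @ bit 9 → (0x2cc2>>9)&0x7f = 0x16  ←
lvl:4 @ bit 5 → (0x2cc2>>5)&0xf = 0x6
bank:1 @ bit 4 → (0x2cc2>>4)&0x1 = 0x0
addr_hi:1 @ bit 3 → (0x2cc2>>3)&0x1 = 0x0
mode:1 @ bit 2 → (0x2cc2>>2)&0x1 = 0x0
len:2 @ bit 0 → (0x2cc2>>0)&0x3 = 0x2

22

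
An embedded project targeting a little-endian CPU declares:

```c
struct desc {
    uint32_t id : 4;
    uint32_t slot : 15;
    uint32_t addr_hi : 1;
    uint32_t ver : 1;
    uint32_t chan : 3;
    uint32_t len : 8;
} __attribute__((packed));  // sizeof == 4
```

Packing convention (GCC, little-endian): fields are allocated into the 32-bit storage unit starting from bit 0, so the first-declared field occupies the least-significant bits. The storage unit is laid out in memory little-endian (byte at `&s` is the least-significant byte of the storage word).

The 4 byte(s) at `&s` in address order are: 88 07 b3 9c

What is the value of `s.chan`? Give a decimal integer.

5

[0]=0x88 [1]=0x07 [2]=0xb3 [3]=0x9c (little-endian) → word 0x9cb30788
id [0+:4] = (word>>0) & 0xf = 8
slot [4+:15] = (word>>4) & 0x7fff = 12408
addr_hi [19+:1] = (word>>19) & 0x1 = 0
ver [20+:1] = (word>>20) & 0x1 = 1
chan [21+:3] = (word>>21) & 0x7 = 5  ←
len [24+:8] = (word>>24) & 0xff = 156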